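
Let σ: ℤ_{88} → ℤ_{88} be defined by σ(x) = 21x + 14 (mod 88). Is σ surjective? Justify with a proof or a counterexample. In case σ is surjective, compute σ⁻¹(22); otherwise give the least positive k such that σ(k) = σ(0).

80

Since gcd(21, 88) = 1, 21 is invertible modulo 88. Euclid's algorithm: 88 = 4·21 + 4, 21 = 5·4 + 1; back-substituting gives 1 = 21·21 − 5·88, so 21⁻¹ ≡ 21 (mod 88).
Then y ↦ 21(y − 14) is a two-sided inverse to σ, so every y ∈ ℤ_{88} has a preimage.
Thus σ is surjective.
Since σ is surjective, we find σ⁻¹(22): we need 21x ≡ 22 − 14 ≡ 8 (mod 88). Using 21⁻¹ = 21: x ≡ 21·8 = 168 = 1·88 + 80, so x = 80.
Check: σ(80) = 21·80 + 14 = 1694 = 19·88 + 22 ≡ 22 (mod 88).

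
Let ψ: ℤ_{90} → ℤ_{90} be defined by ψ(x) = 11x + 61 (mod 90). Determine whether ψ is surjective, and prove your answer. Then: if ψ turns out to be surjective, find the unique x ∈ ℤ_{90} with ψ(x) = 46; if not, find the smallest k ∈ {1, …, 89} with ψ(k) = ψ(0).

Since gcd(11, 90) = 1, 11 is invertible modulo 90. Euclid's algorithm: 90 = 8·11 + 2, 11 = 5·2 + 1; back-substituting gives 1 = 41·11 − 5·90, so 11⁻¹ ≡ 41 (mod 90).
Then y ↦ 41(y − 61) is a two-sided inverse to ψ, so every y ∈ ℤ_{90} has a preimage.
Thus ψ is surjective.
Since ψ is surjective, we find ψ⁻¹(46): we need 11x ≡ 46 − 61 ≡ 75 (mod 90). Using 11⁻¹ = 41: x ≡ 41·75 = 3075 = 34·90 + 15, so x = 15.
Check: ψ(15) = 11·15 + 61 = 226 = 2·90 + 46 ≡ 46 (mod 90).

15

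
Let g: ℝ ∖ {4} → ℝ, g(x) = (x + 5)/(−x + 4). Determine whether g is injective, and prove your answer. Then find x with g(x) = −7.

11/2

Suppose g(x_1) = g(x_2). Cross-multiplying: (x_1 + 5)(−x_2 + 4) = (x_2 + 5)(−x_1 + 4).
Expanding both sides and cancelling the symmetric terms leaves 9·(x_1 − x_2) = 0. Since 9 ≠ 0, x_1 = x_2. Thus g is injective.
Solving g(x) = −7: cross-multiplying gives x + 5 = −7(−x + 4), which rearranges to −6x = −33, so x = 11/2.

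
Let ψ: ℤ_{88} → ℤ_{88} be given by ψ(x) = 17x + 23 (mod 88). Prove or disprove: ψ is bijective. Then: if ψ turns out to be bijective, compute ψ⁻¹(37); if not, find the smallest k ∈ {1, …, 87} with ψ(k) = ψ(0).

6

Recall: injectivity means: for all s, t in the domain, ψ(s) = ψ(t) implies s = t.
Suppose ψ(s) = ψ(t) in ℤ_{88}. Then 17s + 23 ≡ 17t + 23 (mod 88), therefore 17(s − t) ≡ 0 (mod 88).
Since gcd(17, 88) = 1, 17 is invertible modulo 88, thus s − t ≡ 0 (mod 88), i.e. s = t.
We now compute 17⁻¹ mod 88 explicitly. Euclid's algorithm: 88 = 5·17 + 3, 17 = 5·3 + 2, 3 = 1·2 + 1; back-substituting gives 1 = 57·17 − 11·88, so 17⁻¹ ≡ 57 (mod 88).
Then y ↦ 57(y − 23) is a two-sided inverse to ψ, so every y ∈ ℤ_{88} has a preimage.
Thus ψ is bijective.
Since ψ is bijective, we find ψ⁻¹(37): we need 17x ≡ 37 − 23 ≡ 14 (mod 88). Using 17⁻¹ = 57: x ≡ 57·14 = 798 = 9·88 + 6, so x = 6.
Check: ψ(6) = 17·6 + 23 = 125 = 1·88 + 37 ≡ 37 (mod 88).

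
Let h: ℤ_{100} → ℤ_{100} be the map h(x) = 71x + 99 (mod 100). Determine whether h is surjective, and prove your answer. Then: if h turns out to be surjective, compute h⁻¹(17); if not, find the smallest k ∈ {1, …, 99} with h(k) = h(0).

Since gcd(71, 100) = 1, 71 is invertible modulo 100. Euclid's algorithm: 100 = 1·71 + 29, 71 = 2·29 + 13, 29 = 2·13 + 3, 13 = 4·3 + 1; back-substituting gives 1 = 31·71 − 22·100, so 71⁻¹ ≡ 31 (mod 100).
Then y ↦ 31(y − 99) is a two-sided inverse to h, so every y ∈ ℤ_{100} has a preimage.
So h is surjective.
Since h is surjective, we compute h⁻¹(17): solve 71x + 99 ≡ 17 (mod 100), i.e. 71x ≡ 18 (mod 100).
Multiplying by 71⁻¹ = 31 gives x ≡ 31·18 = 558 = 5·100 + 58 ≡ 58 (mod 100).
Check: h(58) = 71·58 + 99 = 4217 = 42·100 + 17 ≡ 17 (mod 100).

58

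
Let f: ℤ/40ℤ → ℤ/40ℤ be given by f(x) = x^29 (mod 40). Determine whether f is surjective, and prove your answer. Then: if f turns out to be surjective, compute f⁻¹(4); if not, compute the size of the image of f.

25

f(0) = 0^29 = 0.
f(10): Repeated squaring mod 40: 10^1 ≡ 10, 10^2 ≡ 10² = 100 ≡ 20, 10^4 ≡ 20² = 400 ≡ 0, 10^8 ≡ 0² = 0, 10^16 ≡ 0² = 0. Since 29 = 16 + 8 + 4 + 1, 10^29 ≡ 0·0·0·10: 0·0 = 0, then 0·0 = 0, then 0·10 = 0. So 10^29 ≡ 0 (mod 40).
So f(0) = f(10) = 0 while 0 ≠ 10, hence f is not injective.
A non-injective map from the 40-element set ℤ/40ℤ to itself takes at most 39 distinct values, so it cannot be surjective. Thus f is not surjective.
Since f is not surjective, we determine |image(f)|. Computing x^29 mod 40 for each x (by repeated squaring, reducing mod 40 at every step), the values f(0), f(1), …, f(39) are: 0, 1, 32, 3, 24, 5, 16, 7, 8, 9, 0, 11, 32, 13, 24, 15, 16, 17, 8, 19, 0, 21, 32, 23, 24, 25, 16, 27, 8, 29, 0, 31, 32, 33, 24, 35, 16, 37, 8, 39.
The distinct values are {0, 1, 3, 5, 7, 8, 9, 11, 13, 15, 16, 17, 19, 21, 23, 24, 25, 27, 29, 31, 32, 33, 35, 37, 39}; there are 25 of them.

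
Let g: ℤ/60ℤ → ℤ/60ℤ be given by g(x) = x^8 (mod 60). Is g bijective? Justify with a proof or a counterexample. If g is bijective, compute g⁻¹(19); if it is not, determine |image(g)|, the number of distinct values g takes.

g(2): Repeated squaring mod 60: 2^1 ≡ 2, 2^2 ≡ 2² = 4, 2^4 ≡ 4² = 16, 2^8 ≡ 16² = 256 ≡ 16. So 2^8 ≡ 16 (mod 60).
g(4): Repeated squaring mod 60: 4^1 ≡ 4, 4^2 ≡ 4² = 16, 4^4 ≡ 16² = 256 ≡ 16, 4^8 ≡ 16² = 256 ≡ 16. So 4^8 ≡ 16 (mod 60).
So g(2) = g(4) = 16 while 2 ≠ 4, therefore g is not injective, hence not bijective.
Since g is not bijective, we determine |image(g)|. Computing x^8 mod 60 for each x (by repeated squaring, reducing mod 60 at every step), the values g(0), g(1), …, g(59) are: 0, 1, 16, 21, 16, 25, 36, 1, 16, 21, 40, 1, 36, 1, 16, 45, 16, 1, 36, 1, 40, 21, 16, 1, 36, 25, 16, 21, 16, 1, 0, 1, 16, 21, 16, 25, 36, 1, 16, 21, 40, 1, 36, 1, 16, 45, 16, 1, 36, 1, 40, 21, 16, 1, 36, 25, 16, 21, 16, 1.
The distinct values are {0, 1, 16, 21, 25, 36, 40, 45}; there are 8 of them.

8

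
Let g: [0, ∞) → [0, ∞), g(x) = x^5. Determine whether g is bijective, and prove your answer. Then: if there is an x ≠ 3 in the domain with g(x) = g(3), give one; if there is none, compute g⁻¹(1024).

4

On [0, ∞), x ↦ x^5 is strictly increasing (injective) and for any y ∈ [0, ∞) the 5th root y^{1/5} lies in [0, ∞) (surjective). So g is bijective.
Since x ↦ x^5 is strictly increasing on [0, ∞), it is injective there, so no x ≠ 3 in the domain has g(x) = g(3). We therefore compute g⁻¹(1024) = 1024^{1/5} = 4 (indeed 4^5 = 1024).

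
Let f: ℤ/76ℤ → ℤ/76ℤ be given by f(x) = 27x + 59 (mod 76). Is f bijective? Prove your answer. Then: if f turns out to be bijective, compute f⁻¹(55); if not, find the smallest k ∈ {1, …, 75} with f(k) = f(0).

Recall: injectivity means: for all a, b in the domain, f(a) = f(b) implies a = b.
If f(a) = f(b), then 27a ≡ 27b (mod 76). Because gcd(27, 76) = 1, we may cancel 27 to get a ≡ b (mod 76).
We now compute 27⁻¹ mod 76 explicitly. Euclid's algorithm: 76 = 2·27 + 22, 27 = 1·22 + 5, 22 = 4·5 + 2, 5 = 2·2 + 1; back-substituting gives 1 = 31·27 − 11·76, so 27⁻¹ ≡ 31 (mod 76).
Then y ↦ 31(y − 59) is a two-sided inverse to f, so every y ∈ ℤ/76ℤ has a preimage.
Therefore f is bijective.
Since f is bijective, we compute f⁻¹(55): solve 27x + 59 ≡ 55 (mod 76), i.e. 27x ≡ 72 (mod 76).
Multiplying by 27⁻¹ = 31 gives x ≡ 31·72 = 2232 = 29·76 + 28 ≡ 28 (mod 76).
Check: f(28) = 27·28 + 59 = 815 = 10·76 + 55 ≡ 55 (mod 76).

28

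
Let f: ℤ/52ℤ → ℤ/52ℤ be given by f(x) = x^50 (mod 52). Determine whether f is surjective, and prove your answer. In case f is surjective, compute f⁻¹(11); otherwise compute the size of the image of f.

14

f(12): Repeated squaring mod 52: 12^1 ≡ 12, 12^2 ≡ 12² = 144 ≡ 40, 12^4 ≡ 40² = 1600 ≡ 40, 12^8 ≡ 40² = 1600 ≡ 40, 12^16 ≡ 40² = 1600 ≡ 40, 12^32 ≡ 40² = 1600 ≡ 40. Since 50 = 32 + 16 + 2, 12^50 ≡ 40·40·40: 40·40 = 1600 ≡ 40, then 40·40 = 1600 ≡ 40. So 12^50 ≡ 40 (mod 52).
f(14): Repeated squaring mod 52: 14^1 ≡ 14, 14^2 ≡ 14² = 196 ≡ 40, 14^4 ≡ 40² = 1600 ≡ 40, 14^8 ≡ 40² = 1600 ≡ 40, 14^16 ≡ 40² = 1600 ≡ 40, 14^32 ≡ 40² = 1600 ≡ 40. Since 50 = 32 + 16 + 2, 14^50 ≡ 40·40·40: 40·40 = 1600 ≡ 40, then 40·40 = 1600 ≡ 40. So 14^50 ≡ 40 (mod 52).
So f(12) = f(14) = 40 while 12 ≠ 14, thus f is not injective.
A non-injective map from the 52-element set ℤ/52ℤ to itself takes at most 51 distinct values, so it cannot be surjective. So f is not surjective.
Since f is not surjective, we determine |image(f)|. Computing x^50 mod 52 for each x (by repeated squaring, reducing mod 52 at every step), the values f(0), f(1), …, f(51) are: 0, 1, 4, 9, 16, 25, 36, 49, 12, 29, 48, 17, 40, 13, 40, 17, 48, 29, 12, 49, 36, 25, 16, 9, 4, 1, 0, 1, 4, 9, 16, 25, 36, 49, 12, 29, 48, 17, 40, 13, 40, 17, 48, 29, 12, 49, 36, 25, 16, 9, 4, 1.
The distinct values are {0, 1, 4, 9, 12, 13, 16, 17, 25, 29, 36, 40, 48, 49}; there are 14 of them.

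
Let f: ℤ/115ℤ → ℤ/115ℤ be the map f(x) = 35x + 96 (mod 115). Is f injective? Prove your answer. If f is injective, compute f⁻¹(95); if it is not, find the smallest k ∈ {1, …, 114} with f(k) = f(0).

We have gcd(35, 115) = 5 > 1. Taking x_1 = 0 and x_2 = 23: f(0) = 96 and f(23) = 35·23 + 96 = 901 ≡ 96 (mod 115).
So f(0) = f(23) while 0 ≠ 23, thus f is not injective.
Since f is not injective, we find the least positive k with f(k) = f(0): this means 35k ≡ 0 (mod 115), i.e. 115 ∣ 35k. Since gcd(35, 115) = 5, dividing through by 5 this holds exactly when 23 ∣ 7k, and as gcd(7, 23) = 1, exactly when 23 ∣ k.
The smallest positive such k is 23.

23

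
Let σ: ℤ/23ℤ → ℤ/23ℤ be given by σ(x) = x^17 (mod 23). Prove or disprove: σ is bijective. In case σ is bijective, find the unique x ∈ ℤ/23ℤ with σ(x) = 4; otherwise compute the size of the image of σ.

Since 23 is prime, the nonzero elements of ℤ/23ℤ form a cyclic group of order 22.
As gcd(17, 22) = 1, raising to the 17th power is a bijection on this group: if u^17 ≡ v^17 then (uv^{−1})^17 = 1, and the only element of order dividing gcd(17, 22) = 1 is 1, so u = v.
With σ(0) = 0 this makes σ injective on all of ℤ/23ℤ, hence bijective (finite equal-size domain and codomain). In particular σ is bijective.
Since σ is bijective, we find the preimage of 4. The inverse of x ↦ x^17 on (ℤ/23ℤ)^× is x ↦ x^13, because 17·13 = 221 = 10·22 + 1 ≡ 1 (mod 22) and x^{22} = 1 for x ≠ 0 (Fermat). So σ⁻¹(4) = 4^13 mod 23.
Repeated squaring mod 23: 4^1 ≡ 4, 4^2 ≡ 4² = 16, 4^4 ≡ 16² = 256 ≡ 3, 4^8 ≡ 3² = 9. Since 13 = 8 + 4 + 1, 4^13 ≡ 9·3·4: 9·3 = 27 ≡ 4, then 4·4 = 16. So 4^13 ≡ 16 (mod 23).
Hence σ⁻¹(4) = 16.

16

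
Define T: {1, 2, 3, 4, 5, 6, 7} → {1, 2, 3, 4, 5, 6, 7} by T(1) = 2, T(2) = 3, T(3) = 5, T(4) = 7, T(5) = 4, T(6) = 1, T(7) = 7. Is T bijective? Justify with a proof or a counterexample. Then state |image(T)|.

T(4) = 7 = T(7) with 4 ≠ 7, so T is not injective, hence not bijective.
The image of T is {1, 2, 3, 4, 5, 7}, which has 6 elements.

6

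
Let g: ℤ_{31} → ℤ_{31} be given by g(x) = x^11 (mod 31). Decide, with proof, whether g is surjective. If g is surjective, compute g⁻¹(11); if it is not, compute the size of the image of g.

Since 31 is prime, the nonzero elements of ℤ_{31} form a cyclic group of order 30.
As gcd(11, 30) = 1, raising to the 11th power is a bijection on this group: if s^11 ≡ t^11 then (st^{−1})^11 = 1, and the only element of order dividing gcd(11, 30) = 1 is 1, so s = t.
With g(0) = 0 this makes g injective on all of ℤ_{31}, hence bijective (finite equal-size domain and codomain). In particular g is surjective.
Since g is surjective, we find the preimage of 11. The inverse of x ↦ x^11 on (ℤ_{31})^× is x ↦ x^11, because 11·11 = 121 = 4·30 + 1 ≡ 1 (mod 30) and x^{30} = 1 for x ≠ 0 (Fermat). So g⁻¹(11) = 11^11 mod 31.
Repeated squaring mod 31: 11^1 ≡ 11, 11^2 ≡ 11² = 121 ≡ 28, 11^4 ≡ 28² = 784 ≡ 9, 11^8 ≡ 9² = 81 ≡ 19. Since 11 = 8 + 2 + 1, 11^11 ≡ 19·28·11: 19·28 = 532 ≡ 5, then 5·11 = 55 ≡ 24. So 11^11 ≡ 24 (mod 31).
Hence g⁻¹(11) = 24.

24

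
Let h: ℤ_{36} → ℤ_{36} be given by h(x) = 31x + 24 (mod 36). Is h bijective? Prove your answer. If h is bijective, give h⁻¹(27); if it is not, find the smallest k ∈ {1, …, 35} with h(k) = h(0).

Recall that h is injective if h(u) = h(v) implies u = v.
Suppose h(u) = h(v) in ℤ_{36}. Then 31u + 24 ≡ 31v + 24 (mod 36), thus 31(u − v) ≡ 0 (mod 36).
Since gcd(31, 36) = 1, 31 is invertible modulo 36, so u − v ≡ 0 (mod 36), i.e. u = v.
We now compute 31⁻¹ mod 36 explicitly. Euclid's algorithm: 36 = 1·31 + 5, 31 = 6·5 + 1; back-substituting gives 1 = 7·31 − 6·36, so 31⁻¹ ≡ 7 (mod 36).
For any y ∈ ℤ_{36}, x = 7(y − 24) mod 36 satisfies h(x) = 31·7(y − 24) + 24 ≡ y (since 31·7 ≡ 1 mod 36). So every y has a preimage.
Therefore h is bijective.
Since h is bijective, we compute h⁻¹(27): solve 31x + 24 ≡ 27 (mod 36), i.e. 31x ≡ 3 (mod 36).
Multiplying by 31⁻¹ = 7 gives x ≡ 7·3 = 21 ≡ 21 (mod 36).
Check: h(21) = 31·21 + 24 = 675 = 18·36 + 27 ≡ 27 (mod 36).

21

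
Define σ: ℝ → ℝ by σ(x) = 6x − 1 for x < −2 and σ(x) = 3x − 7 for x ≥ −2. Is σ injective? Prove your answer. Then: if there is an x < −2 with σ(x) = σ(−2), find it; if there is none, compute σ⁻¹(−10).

Both pieces are strictly increasing (slopes 6 and 3), so each is injective on its own interval.
The left piece maps (−∞, −2) onto (−∞, −13); the right piece maps [−2, ∞) onto [−13, ∞).
These images are disjoint, so no value is attained by both pieces. So σ is injective.
Because the two images are disjoint, no x < −2 has σ(x) = σ(−2), so we compute σ⁻¹(−10): −10 lies in [−13, ∞), so solve 3x − 7 = −10: x = (−10 + 7)/3 = −1.

-1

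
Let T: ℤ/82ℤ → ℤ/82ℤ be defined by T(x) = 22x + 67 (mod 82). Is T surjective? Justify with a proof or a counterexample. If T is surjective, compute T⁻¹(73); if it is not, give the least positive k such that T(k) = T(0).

41

Since gcd(22, 82) = 2, we have 22x ≡ 0 (mod 2) for all x, so T(x) ≡ 1 (mod 2).
But 0 ≢ 1 (mod 2), so 0 ∈ ℤ/82ℤ has no preimage. So T is not surjective.
Since T is not surjective, we find the least positive k with T(k) = T(0): this means 22k ≡ 0 (mod 82), i.e. 82 ∣ 22k. Since gcd(22, 82) = 2, dividing through by 2 this holds exactly when 41 ∣ 11k, and as gcd(11, 41) = 1, exactly when 41 ∣ k.
The smallest positive such k is 41.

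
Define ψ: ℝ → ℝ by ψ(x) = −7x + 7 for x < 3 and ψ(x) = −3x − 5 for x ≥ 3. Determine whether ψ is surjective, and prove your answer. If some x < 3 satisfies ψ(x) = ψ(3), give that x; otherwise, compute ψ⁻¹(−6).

Both pieces are strictly decreasing (slopes −7 and −3), so each is injective on its own interval.
The left piece maps (−∞, 3) onto (−14, ∞); the right piece maps [3, ∞) onto (−∞, −14].
These images together cover ℝ, so ψ is surjective.
Because the two images are disjoint, no x < 3 has ψ(x) = ψ(3), so we compute ψ⁻¹(−6): −6 lies in (−14, ∞), so solve −7x + 7 = −6: x = (−6 − 7)/(−7) = 13/7.

13/7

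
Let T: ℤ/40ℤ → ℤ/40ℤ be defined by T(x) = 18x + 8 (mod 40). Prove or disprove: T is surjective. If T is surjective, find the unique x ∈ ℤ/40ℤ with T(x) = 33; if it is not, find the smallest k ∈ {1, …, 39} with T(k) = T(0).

Recall that T is surjective if every y in the codomain equals T(x) for some x in the domain.
Since gcd(18, 40) = 2, we have 18x ≡ 0 (mod 2) for all x, so T(x) ≡ 0 (mod 2).
But 1 ≢ 0 (mod 2), so 1 ∈ ℤ/40ℤ has no preimage. Thus T is not surjective.
Since T is not surjective, we find the least positive k with T(k) = T(0): this means 18k ≡ 0 (mod 40), i.e. 40 ∣ 18k. Since gcd(18, 40) = 2, dividing through by 2 this holds exactly when 20 ∣ 9k, and as gcd(9, 20) = 1, exactly when 20 ∣ k.
The smallest positive such k is 20.

20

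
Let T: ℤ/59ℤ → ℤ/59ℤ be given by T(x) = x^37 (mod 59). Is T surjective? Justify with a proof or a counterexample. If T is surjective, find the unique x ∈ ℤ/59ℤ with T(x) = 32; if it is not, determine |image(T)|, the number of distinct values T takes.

37

Since 59 is prime, the nonzero elements of ℤ/59ℤ form a cyclic group of order 58.
As gcd(37, 58) = 1, raising to the 37th power is a bijection on this group: if a^37 ≡ b^37 then (ab^{−1})^37 = 1, and the only element of order dividing gcd(37, 58) = 1 is 1, so a = b.
With T(0) = 0 this makes T injective on all of ℤ/59ℤ, hence bijective (finite equal-size domain and codomain). In particular T is surjective.
Since T is surjective, we find the preimage of 32. The inverse of x ↦ x^37 on (ℤ/59ℤ)^× is x ↦ x^11, because 37·11 = 407 = 7·58 + 1 ≡ 1 (mod 58) and x^{58} = 1 for x ≠ 0 (Fermat). So T⁻¹(32) = 32^11 mod 59.
Repeated squaring mod 59: 32^1 ≡ 32, 32^2 ≡ 32² = 1024 ≡ 21, 32^4 ≡ 21² = 441 ≡ 28, 32^8 ≡ 28² = 784 ≡ 17. Since 11 = 8 + 2 + 1, 32^11 ≡ 17·21·32: 17·21 = 357 ≡ 3, then 3·32 = 96 ≡ 37. So 32^11 ≡ 37 (mod 59).
Hence T⁻¹(32) = 37.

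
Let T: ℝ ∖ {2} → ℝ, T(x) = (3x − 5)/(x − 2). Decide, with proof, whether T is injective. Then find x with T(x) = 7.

Suppose T(u) = T(v). Cross-multiplying: (3u − 5)(v − 2) = (3v − 5)(u − 2).
Expanding both sides and cancelling the symmetric terms leaves −1·(u − v) = 0. Since −1 ≠ 0, u = v. Thus T is injective.
Solving T(x) = 7: cross-multiplying gives 3x − 5 = 7(x − 2), which rearranges to −4x = −9, so x = 9/4.

9/4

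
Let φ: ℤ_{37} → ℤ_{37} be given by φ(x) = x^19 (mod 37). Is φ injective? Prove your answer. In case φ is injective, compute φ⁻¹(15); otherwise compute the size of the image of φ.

Since 37 is prime, the nonzero elements of ℤ_{37} form a cyclic group of order 36.
As gcd(19, 36) = 1, raising to the 19th power is a bijection on this group: if a^19 ≡ b^19 then (ab^{−1})^19 = 1, and the only element of order dividing gcd(19, 36) = 1 is 1, so a = b.
With φ(0) = 0 this makes φ injective on all of ℤ_{37}, hence bijective (finite equal-size domain and codomain). In particular φ is injective.
Since φ is injective, we find the preimage of 15. The inverse of x ↦ x^19 on (ℤ_{37})^× is x ↦ x^19, because 19·19 = 361 = 10·36 + 1 ≡ 1 (mod 36) and x^{36} = 1 for x ≠ 0 (Fermat). So φ⁻¹(15) = 15^19 mod 37.
Repeated squaring mod 37: 15^1 ≡ 15, 15^2 ≡ 15² = 225 ≡ 3, 15^4 ≡ 3² = 9, 15^8 ≡ 9² = 81 ≡ 7, 15^16 ≡ 7² = 49 ≡ 12. Since 19 = 16 + 2 + 1, 15^19 ≡ 12·3·15: 12·3 = 36, then 36·15 = 540 ≡ 22. So 15^19 ≡ 22 (mod 37).
Hence φ⁻¹(15) = 22.

22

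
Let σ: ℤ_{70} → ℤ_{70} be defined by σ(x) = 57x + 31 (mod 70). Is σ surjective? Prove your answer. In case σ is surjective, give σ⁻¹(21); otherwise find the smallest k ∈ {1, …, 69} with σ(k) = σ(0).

Since gcd(57, 70) = 1, 57 is invertible modulo 70. Euclid's algorithm: 70 = 1·57 + 13, 57 = 4·13 + 5, 13 = 2·5 + 3, 5 = 1·3 + 2, 3 = 1·2 + 1; back-substituting gives 1 = 43·57 − 35·70, so 57⁻¹ ≡ 43 (mod 70).
Then y ↦ 43(y − 31) is a two-sided inverse to σ, so every y ∈ ℤ_{70} has a preimage.
Hence σ is surjective.
Since σ is surjective, we compute σ⁻¹(21): solve 57x + 31 ≡ 21 (mod 70), i.e. 57x ≡ 60 (mod 70).
Multiplying by 57⁻¹ = 43 gives x ≡ 43·60 = 2580 = 36·70 + 60 ≡ 60 (mod 70).
Check: σ(60) = 57·60 + 31 = 3451 = 49·70 + 21 ≡ 21 (mod 70).

60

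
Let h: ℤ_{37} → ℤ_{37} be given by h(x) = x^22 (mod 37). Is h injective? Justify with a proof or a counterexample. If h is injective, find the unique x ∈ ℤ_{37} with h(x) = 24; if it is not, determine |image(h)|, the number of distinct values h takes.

h(18): Repeated squaring mod 37: 18^1 ≡ 18, 18^2 ≡ 18² = 324 ≡ 28, 18^4 ≡ 28² = 784 ≡ 7, 18^8 ≡ 7² = 49 ≡ 12, 18^16 ≡ 12² = 144 ≡ 33. Since 22 = 16 + 4 + 2, 18^22 ≡ 33·7·28: 33·7 = 231 ≡ 9, then 9·28 = 252 ≡ 30. So 18^22 ≡ 30 (mod 37).
h(19): Repeated squaring mod 37: 19^1 ≡ 19, 19^2 ≡ 19² = 361 ≡ 28, 19^4 ≡ 28² = 784 ≡ 7, 19^8 ≡ 7² = 49 ≡ 12, 19^16 ≡ 12² = 144 ≡ 33. Since 22 = 16 + 4 + 2, 19^22 ≡ 33·7·28: 33·7 = 231 ≡ 9, then 9·28 = 252 ≡ 30. So 19^22 ≡ 30 (mod 37).
So h(18) = h(19) = 30 while 18 ≠ 19, thus h is not injective.
Since h is not injective, we determine |image(h)|. Computing x^22 mod 37 for each x (by repeated squaring, reducing mod 37 at every step), the values h(0), h(1), …, h(36) are: 0, 1, 21, 7, 34, 4, 36, 33, 11, 12, 10, 26, 16, 3, 27, 28, 9, 25, 30, 30, 25, 9, 28, 27, 3, 16, 26, 10, 12, 11, 33, 36, 4, 34, 7, 21, 1.
The distinct values are {0, 1, 3, 4, 7, 9, 10, 11, 12, 16, 21, 25, 26, 27, 28, 30, 33, 34, 36}; there are 19 of them.

19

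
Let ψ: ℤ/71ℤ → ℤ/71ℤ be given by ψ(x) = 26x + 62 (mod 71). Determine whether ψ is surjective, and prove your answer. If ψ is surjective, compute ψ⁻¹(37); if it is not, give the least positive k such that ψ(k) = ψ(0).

Recall that ψ is surjective if every y in the codomain equals ψ(x) for some x in the domain.
Since gcd(26, 71) = 1, 26 is invertible modulo 71. Euclid's algorithm: 71 = 2·26 + 19, 26 = 1·19 + 7, 19 = 2·7 + 5, 7 = 1·5 + 2, 5 = 2·2 + 1; back-substituting gives 1 = 41·26 − 15·71, so 26⁻¹ ≡ 41 (mod 71).
For any y ∈ ℤ/71ℤ, x = 41(y − 62) mod 71 satisfies ψ(x) = 26·41(y − 62) + 62 ≡ y (since 26·41 ≡ 1 mod 71). So every y has a preimage.
Therefore ψ is surjective.
Since ψ is surjective, we find ψ⁻¹(37): we need 26x ≡ 37 − 62 ≡ 46 (mod 71). Using 26⁻¹ = 41: x ≡ 41·46 = 1886 = 26·71 + 40, so x = 40.
Check: ψ(40) = 26·40 + 62 = 1102 = 15·71 + 37 ≡ 37 (mod 71).

40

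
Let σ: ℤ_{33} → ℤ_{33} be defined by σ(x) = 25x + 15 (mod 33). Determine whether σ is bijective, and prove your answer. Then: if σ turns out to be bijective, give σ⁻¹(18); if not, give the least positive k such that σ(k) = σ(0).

Suppose σ(a) = σ(b) in ℤ_{33}. Then 25a + 15 ≡ 25b + 15 (mod 33), so 25(a − b) ≡ 0 (mod 33).
Since gcd(25, 33) = 1, 25 is invertible modulo 33, so a − b ≡ 0 (mod 33), i.e. a = b.
We now compute 25⁻¹ mod 33 explicitly. Euclid's algorithm: 33 = 1·25 + 8, 25 = 3·8 + 1; back-substituting gives 1 = 4·25 − 3·33, so 25⁻¹ ≡ 4 (mod 33).
For any y ∈ ℤ_{33}, x = 4(y − 15) mod 33 satisfies σ(x) = 25·4(y − 15) + 15 ≡ y (since 25·4 ≡ 1 mod 33). So every y has a preimage.
Hence σ is bijective.
Since σ is bijective, we compute σ⁻¹(18): solve 25x + 15 ≡ 18 (mod 33), i.e. 25x ≡ 3 (mod 33).
Multiplying by 25⁻¹ = 4 gives x ≡ 4·3 = 12 ≡ 12 (mod 33).
Check: σ(12) = 25·12 + 15 = 315 = 9·33 + 18 ≡ 18 (mod 33).

12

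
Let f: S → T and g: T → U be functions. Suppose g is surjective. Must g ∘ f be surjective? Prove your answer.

not surjective

No. Take S = {1}, T = U = {1, 2}, f(1) = 1, and g = identity (surjective).
Then (g ∘ f)(1) = 1, and 2 ∈ U has no preimage under g ∘ f, so g ∘ f is not surjective.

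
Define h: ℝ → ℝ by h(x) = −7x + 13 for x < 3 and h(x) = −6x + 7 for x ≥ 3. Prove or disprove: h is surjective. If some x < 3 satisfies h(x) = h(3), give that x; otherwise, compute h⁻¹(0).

13/7

Both pieces are strictly decreasing (slopes −7 and −6), so each is injective on its own interval.
The left piece maps (−∞, 3) onto (−8, ∞); the right piece maps [3, ∞) onto (−∞, −11].
The union (−8, ∞) ∪ (−∞, −11] omits the interval between −8 and −11; in particular −8 has no preimage. So h is not surjective.
Because the two images are disjoint, no x < 3 has h(x) = h(3), so we compute h⁻¹(0): 0 lies in (−8, ∞), so solve −7x + 13 = 0: x = (0 − 13)/(−7) = 13/7.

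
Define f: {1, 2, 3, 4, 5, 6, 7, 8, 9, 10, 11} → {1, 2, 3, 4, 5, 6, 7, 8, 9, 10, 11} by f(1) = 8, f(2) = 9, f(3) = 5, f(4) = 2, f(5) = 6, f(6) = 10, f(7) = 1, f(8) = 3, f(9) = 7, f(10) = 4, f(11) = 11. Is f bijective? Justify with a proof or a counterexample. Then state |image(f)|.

The values 8, 9, 5, 2, 6, 10, 1, 3, 7, 4, 11 are a permutation of {1, 2, 3, 4, 5, 6, 7, 8, 9, 10, 11}: each element appears exactly once.
So f is injective and surjective, hence bijective.
The image of f is {1, 2, 3, 4, 5, 6, 7, 8, 9, 10, 11}, which has 11 elements.

11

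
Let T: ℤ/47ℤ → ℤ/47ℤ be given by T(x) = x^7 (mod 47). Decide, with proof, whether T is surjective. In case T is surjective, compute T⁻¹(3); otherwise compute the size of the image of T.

17

Since 47 is prime, the nonzero elements of ℤ/47ℤ form a cyclic group of order 46.
As gcd(7, 46) = 1, raising to the 7th power is a bijection on this group: if u^7 ≡ v^7 then (uv^{−1})^7 = 1, and the only element of order dividing gcd(7, 46) = 1 is 1, so u = v.
With T(0) = 0 this makes T injective on all of ℤ/47ℤ, hence bijective (finite equal-size domain and codomain). In particular T is surjective.
Since T is surjective, we find the preimage of 3. The inverse of x ↦ x^7 on (ℤ/47ℤ)^× is x ↦ x^33, because 7·33 = 231 = 5·46 + 1 ≡ 1 (mod 46) and x^{46} = 1 for x ≠ 0 (Fermat). So T⁻¹(3) = 3^33 mod 47.
Repeated squaring mod 47: 3^1 ≡ 3, 3^2 ≡ 3² = 9, 3^4 ≡ 9² = 81 ≡ 34, 3^8 ≡ 34² = 1156 ≡ 28, 3^16 ≡ 28² = 784 ≡ 32, 3^32 ≡ 32² = 1024 ≡ 37. Since 33 = 32 + 1, 3^33 ≡ 37·3: 37·3 = 111 ≡ 17. So 3^33 ≡ 17 (mod 47).
Hence T⁻¹(3) = 17.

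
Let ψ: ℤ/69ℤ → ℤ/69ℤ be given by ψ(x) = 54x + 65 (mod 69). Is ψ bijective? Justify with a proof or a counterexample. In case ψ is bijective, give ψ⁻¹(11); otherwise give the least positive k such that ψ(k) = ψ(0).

Recall: ψ is injective when ψ(s) = ψ(t) forces s = t.
We have gcd(54, 69) = 3 > 1. Taking s = 0 and t = 23: ψ(0) = 65 and ψ(23) = 54·23 + 65 = 1307 ≡ 65 (mod 69).
So ψ(0) = ψ(23) while 0 ≠ 23, so ψ is not injective, hence not bijective.
Since ψ is not bijective, we find the least positive k with ψ(k) = ψ(0): this means 54k ≡ 0 (mod 69), i.e. 69 ∣ 54k. Since gcd(54, 69) = 3, dividing through by 3 this holds exactly when 23 ∣ 18k, and as gcd(18, 23) = 1, exactly when 23 ∣ k.
The smallest positive such k is 23.

23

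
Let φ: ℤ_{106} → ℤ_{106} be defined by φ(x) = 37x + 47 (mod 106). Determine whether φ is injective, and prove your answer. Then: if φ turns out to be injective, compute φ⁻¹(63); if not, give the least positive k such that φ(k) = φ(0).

Suppose φ(u) = φ(v) in ℤ_{106}. Then 37u + 47 ≡ 37v + 47 (mod 106), thus 37(u − v) ≡ 0 (mod 106).
Since gcd(37, 106) = 1, 37 is invertible modulo 106, so u − v ≡ 0 (mod 106), i.e. u = v.
So φ is injective.
We now compute 37⁻¹ mod 106 explicitly. Euclid's algorithm: 106 = 2·37 + 32, 37 = 1·32 + 5, 32 = 6·5 + 2, 5 = 2·2 + 1; back-substituting gives 1 = 43·37 − 15·106, so 37⁻¹ ≡ 43 (mod 106).
Since φ is injective, we compute φ⁻¹(63): solve 37x + 47 ≡ 63 (mod 106), i.e. 37x ≡ 16 (mod 106).
Multiplying by 37⁻¹ = 43 gives x ≡ 43·16 = 688 = 6·106 + 52 ≡ 52 (mod 106).
Check: φ(52) = 37·52 + 47 = 1971 = 18·106 + 63 ≡ 63 (mod 106).

52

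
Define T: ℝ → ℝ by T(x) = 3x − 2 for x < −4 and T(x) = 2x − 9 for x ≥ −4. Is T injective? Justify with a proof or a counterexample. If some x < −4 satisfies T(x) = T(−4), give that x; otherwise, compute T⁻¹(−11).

Both pieces are strictly increasing (slopes 3 and 2), so each is injective on its own interval.
The left piece maps (−∞, −4) onto (−∞, −14); the right piece maps [−4, ∞) onto [−17, ∞).
These images overlap. In particular T(−4) = −17 (right piece), and solving 3x − 2 = −17 on the left piece gives x = −5 < −4.
So T(−5) = T(−4) with −5 ≠ −4, and T is not injective. This x = −5 is the requested value below −4.

-5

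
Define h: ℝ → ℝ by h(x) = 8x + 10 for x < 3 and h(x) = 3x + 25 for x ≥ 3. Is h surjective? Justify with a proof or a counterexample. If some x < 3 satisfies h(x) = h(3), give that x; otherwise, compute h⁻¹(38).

13/3

Both pieces are strictly increasing (slopes 8 and 3), so each is injective on its own interval.
The left piece maps (−∞, 3) onto (−∞, 34); the right piece maps [3, ∞) onto [34, ∞).
These images together cover ℝ, so h is surjective.
Because the two images are disjoint, no x < 3 has h(x) = h(3), so we compute h⁻¹(38): 38 lies in [34, ∞), so solve 3x + 25 = 38: x = (38 − 25)/3 = 13/3.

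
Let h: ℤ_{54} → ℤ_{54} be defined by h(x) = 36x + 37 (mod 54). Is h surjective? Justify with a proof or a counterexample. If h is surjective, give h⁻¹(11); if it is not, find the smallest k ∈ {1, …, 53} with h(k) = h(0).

Since gcd(36, 54) = 18, we have 36x ≡ 0 (mod 18) for all x, so h(x) ≡ 1 (mod 18).
But 0 ≢ 1 (mod 18), so 0 ∈ ℤ_{54} has no preimage. So h is not surjective.
Since h is not surjective, we find the least positive k with h(k) = h(0): this means 36k ≡ 0 (mod 54), i.e. 54 ∣ 36k. Since gcd(36, 54) = 18, dividing through by 18 this holds exactly when 3 ∣ 2k, and as gcd(2, 3) = 1, exactly when 3 ∣ k.
The smallest positive such k is 3.

3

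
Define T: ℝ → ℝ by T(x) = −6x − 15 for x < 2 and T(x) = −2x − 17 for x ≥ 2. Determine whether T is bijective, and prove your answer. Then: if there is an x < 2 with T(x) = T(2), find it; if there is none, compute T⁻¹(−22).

1

Both pieces are strictly decreasing (slopes −6 and −2), so each is injective on its own interval.
The left piece maps (−∞, 2) onto (−27, ∞); the right piece maps [2, ∞) onto (−∞, −21].
These images overlap. In particular T(2) = −21 (right piece), and solving −6x − 15 = −21 on the left piece gives x = 1 < 2.
So T(1) = T(2) with 1 ≠ 2, and T is not injective, hence not bijective. This x = 1 is the requested value below 2.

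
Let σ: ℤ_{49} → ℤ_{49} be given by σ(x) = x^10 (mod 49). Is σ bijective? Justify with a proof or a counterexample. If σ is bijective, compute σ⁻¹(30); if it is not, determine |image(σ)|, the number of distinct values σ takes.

22

σ(0) = 0^10 = 0.
σ(7): Repeated squaring mod 49: 7^1 ≡ 7, 7^2 ≡ 7² = 49 ≡ 0, 7^4 ≡ 0² = 0, 7^8 ≡ 0² = 0. Since 10 = 8 + 2, 7^10 ≡ 0·0: 0·0 = 0. So 7^10 ≡ 0 (mod 49).
So σ(0) = σ(7) = 0 while 0 ≠ 7, therefore σ is not injective, hence not bijective.
Since σ is not bijective, we determine |image(σ)|. Computing x^10 mod 49 for each x (by repeated squaring, reducing mod 49 at every step), the values σ(0), σ(1), …, σ(48) are: 0, 1, 44, 4, 25, 23, 29, 0, 22, 16, 32, 46, 2, 8, 0, 43, 37, 11, 18, 30, 36, 0, 15, 9, 39, 39, 9, 15, 0, 36, 30, 18, 11, 37, 43, 0, 8, 2, 46, 32, 16, 22, 0, 29, 23, 25, 4, 44, 1.
The distinct values are {0, 1, 2, 4, 8, 9, 11, 15, 16, 18, 22, 23, 25, 29, 30, 32, 36, 37, 39, 43, 44, 46}; there are 22 of them.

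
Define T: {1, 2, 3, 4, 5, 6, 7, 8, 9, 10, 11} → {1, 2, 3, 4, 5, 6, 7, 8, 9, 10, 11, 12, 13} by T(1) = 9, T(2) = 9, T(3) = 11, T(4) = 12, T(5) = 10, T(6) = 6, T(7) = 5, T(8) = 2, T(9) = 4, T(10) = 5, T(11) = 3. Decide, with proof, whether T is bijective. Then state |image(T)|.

T(1) = 9 = T(2) with 1 ≠ 2, so T is not injective, hence not bijective.
The image of T is {2, 3, 4, 5, 6, 9, 10, 11, 12}, which has 9 elements.

9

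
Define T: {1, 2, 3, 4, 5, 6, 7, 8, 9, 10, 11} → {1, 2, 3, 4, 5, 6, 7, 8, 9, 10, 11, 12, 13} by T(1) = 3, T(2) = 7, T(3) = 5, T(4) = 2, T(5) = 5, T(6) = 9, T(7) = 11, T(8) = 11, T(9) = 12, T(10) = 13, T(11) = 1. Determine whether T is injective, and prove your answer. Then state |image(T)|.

9

T(3) = 5 = T(5) with 3 ≠ 5, so T is not injective.
The image of T is {1, 2, 3, 5, 7, 9, 11, 12, 13}, which has 9 elements.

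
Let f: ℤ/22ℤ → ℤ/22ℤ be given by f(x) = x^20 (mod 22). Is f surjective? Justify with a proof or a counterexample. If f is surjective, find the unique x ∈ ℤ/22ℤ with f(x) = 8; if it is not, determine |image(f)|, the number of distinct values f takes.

f(1) = 1^20 = 1.
f(3): Repeated squaring mod 22: 3^1 ≡ 3, 3^2 ≡ 3² = 9, 3^4 ≡ 9² = 81 ≡ 15, 3^8 ≡ 15² = 225 ≡ 5, 3^16 ≡ 5² = 25 ≡ 3. Since 20 = 16 + 4, 3^20 ≡ 3·15: 3·15 = 45 ≡ 1. So 3^20 ≡ 1 (mod 22).
So f(1) = f(3) = 1 while 1 ≠ 3, so f is not injective.
A non-injective map from the 22-element set ℤ/22ℤ to itself takes at most 21 distinct values, so it cannot be surjective. Hence f is not surjective.
Since f is not surjective, we determine |image(f)|. Computing x^20 mod 22 for each x (by repeated squaring, reducing mod 22 at every step), the values f(0), f(1), …, f(21) are: 0, 1, 12, 1, 12, 1, 12, 1, 12, 1, 12, 11, 12, 1, 12, 1, 12, 1, 12, 1, 12, 1.
The distinct values are {0, 1, 11, 12}; there are 4 of them.

4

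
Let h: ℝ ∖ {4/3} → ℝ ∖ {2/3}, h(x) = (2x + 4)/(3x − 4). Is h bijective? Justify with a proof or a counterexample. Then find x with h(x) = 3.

Suppose h(u) = h(v). Cross-multiplying: (2u + 4)(3v − 4) = (2v + 4)(3u − 4).
Expanding both sides and cancelling the symmetric terms leaves −20·(u − v) = 0. Since −20 ≠ 0, u = v. So h is injective.
For any y ≠ 2/3, solving y(3x − 4) = 2x + 4 for x gives a well-defined x ≠ 4/3. So h is surjective.
Hence h is bijective.
Solving h(x) = 3: cross-multiplying gives 2x + 4 = 3(3x − 4), which rearranges to −7x = −16, so x = 16/7.

16/7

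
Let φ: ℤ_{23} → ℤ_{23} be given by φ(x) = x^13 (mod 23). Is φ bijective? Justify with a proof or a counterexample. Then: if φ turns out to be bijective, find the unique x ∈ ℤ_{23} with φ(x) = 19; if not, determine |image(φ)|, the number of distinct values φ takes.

Since 23 is prime, the nonzero elements of ℤ_{23} form a cyclic group of order 22.
As gcd(13, 22) = 1, raising to the 13th power is a bijection on this group: if s^13 ≡ t^13 then (st^{−1})^13 = 1, and the only element of order dividing gcd(13, 22) = 1 is 1, so s = t.
With φ(0) = 0 this makes φ injective on all of ℤ_{23}, hence bijective (finite equal-size domain and codomain). In particular φ is bijective.
Since φ is bijective, we find the preimage of 19. The inverse of x ↦ x^13 on (ℤ_{23})^× is x ↦ x^17, because 13·17 = 221 = 10·22 + 1 ≡ 1 (mod 22) and x^{22} = 1 for x ≠ 0 (Fermat). So φ⁻¹(19) = 19^17 mod 23.
Repeated squaring mod 23: 19^1 ≡ 19, 19^2 ≡ 19² = 361 ≡ 16, 19^4 ≡ 16² = 256 ≡ 3, 19^8 ≡ 3² = 9, 19^16 ≡ 9² = 81 ≡ 12. Since 17 = 16 + 1, 19^17 ≡ 12·19: 12·19 = 228 ≡ 21. So 19^17 ≡ 21 (mod 23).
Hence φ⁻¹(19) = 21.

21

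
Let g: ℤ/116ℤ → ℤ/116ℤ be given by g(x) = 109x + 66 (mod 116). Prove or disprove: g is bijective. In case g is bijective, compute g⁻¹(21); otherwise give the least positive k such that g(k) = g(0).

23

Suppose g(s) = g(t) in ℤ/116ℤ. Then 109s + 66 ≡ 109t + 66 (mod 116), so 109(s − t) ≡ 0 (mod 116).
Since gcd(109, 116) = 1, 109 is invertible modulo 116, so s − t ≡ 0 (mod 116), i.e. s = t.
We now compute 109⁻¹ mod 116 explicitly. Euclid's algorithm: 116 = 1·109 + 7, 109 = 15·7 + 4, 7 = 1·4 + 3, 4 = 1·3 + 1; back-substituting gives 1 = 33·109 − 31·116, so 109⁻¹ ≡ 33 (mod 116).
For any y ∈ ℤ/116ℤ, x = 33(y − 66) mod 116 satisfies g(x) = 109·33(y − 66) + 66 ≡ y (since 109·33 ≡ 1 mod 116). So every y has a preimage.
So g is bijective.
Since g is bijective, we compute g⁻¹(21): solve 109x + 66 ≡ 21 (mod 116), i.e. 109x ≡ 71 (mod 116).
Multiplying by 109⁻¹ = 33 gives x ≡ 33·71 = 2343 = 20·116 + 23 ≡ 23 (mod 116).
Check: g(23) = 109·23 + 66 = 2573 = 22·116 + 21 ≡ 21 (mod 116).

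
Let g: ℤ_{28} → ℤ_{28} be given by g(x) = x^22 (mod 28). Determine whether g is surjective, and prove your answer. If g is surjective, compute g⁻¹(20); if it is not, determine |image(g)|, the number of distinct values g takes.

8

g(6): Repeated squaring mod 28: 6^1 ≡ 6, 6^2 ≡ 6² = 36 ≡ 8, 6^4 ≡ 8² = 64 ≡ 8, 6^8 ≡ 8² = 64 ≡ 8, 6^16 ≡ 8² = 64 ≡ 8. Since 22 = 16 + 4 + 2, 6^22 ≡ 8·8·8: 8·8 = 64 ≡ 8, then 8·8 = 64 ≡ 8. So 6^22 ≡ 8 (mod 28).
g(8): Repeated squaring mod 28: 8^1 ≡ 8, 8^2 ≡ 8² = 64 ≡ 8, 8^4 ≡ 8² = 64 ≡ 8, 8^8 ≡ 8² = 64 ≡ 8, 8^16 ≡ 8² = 64 ≡ 8. Since 22 = 16 + 4 + 2, 8^22 ≡ 8·8·8: 8·8 = 64 ≡ 8, then 8·8 = 64 ≡ 8. So 8^22 ≡ 8 (mod 28).
So g(6) = g(8) = 8 while 6 ≠ 8, hence g is not injective.
A non-injective map from the 28-element set ℤ_{28} to itself takes at most 27 distinct values, so it cannot be surjective. So g is not surjective.
Since g is not surjective, we determine |image(g)|. Computing x^22 mod 28 for each x (by repeated squaring, reducing mod 28 at every step), the values g(0), g(1), …, g(27) are: 0, 1, 16, 25, 4, 9, 8, 21, 8, 9, 4, 25, 16, 1, 0, 1, 16, 25, 4, 9, 8, 21, 8, 9, 4, 25, 16, 1.
The distinct values are {0, 1, 4, 8, 9, 16, 21, 25}; there are 8 of them.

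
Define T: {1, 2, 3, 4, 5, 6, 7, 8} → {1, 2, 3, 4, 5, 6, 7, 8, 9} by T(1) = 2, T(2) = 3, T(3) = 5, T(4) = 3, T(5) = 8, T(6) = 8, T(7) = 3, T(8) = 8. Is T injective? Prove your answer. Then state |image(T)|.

T(2) = 3 = T(4) with 2 ≠ 4, so T is not injective.
The image of T is {2, 3, 5, 8}, which has 4 elements.

4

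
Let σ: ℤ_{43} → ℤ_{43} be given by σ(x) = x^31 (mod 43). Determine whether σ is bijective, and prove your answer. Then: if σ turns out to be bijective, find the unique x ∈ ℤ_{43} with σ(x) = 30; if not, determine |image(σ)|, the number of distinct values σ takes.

Since 43 is prime, the nonzero elements of ℤ_{43} form a cyclic group of order 42.
As gcd(31, 42) = 1, raising to the 31st power is a bijection on this group: if x_1^31 ≡ x_2^31 then (x_1x_2^{−1})^31 = 1, and the only element of order dividing gcd(31, 42) = 1 is 1, so x_1 = x_2.
With σ(0) = 0 this makes σ injective on all of ℤ_{43}, hence bijective (finite equal-size domain and codomain). In particular σ is bijective.
Since σ is bijective, we find the preimage of 30. The inverse of x ↦ x^31 on (ℤ_{43})^× is x ↦ x^19, because 31·19 = 589 = 14·42 + 1 ≡ 1 (mod 42) and x^{42} = 1 for x ≠ 0 (Fermat). So σ⁻¹(30) = 30^19 mod 43.
Repeated squaring mod 43: 30^1 ≡ 30, 30^2 ≡ 30² = 900 ≡ 40, 30^4 ≡ 40² = 1600 ≡ 9, 30^8 ≡ 9² = 81 ≡ 38, 30^16 ≡ 38² = 1444 ≡ 25. Since 19 = 16 + 2 + 1, 30^19 ≡ 25·40·30: 25·40 = 1000 ≡ 11, then 11·30 = 330 ≡ 29. So 30^19 ≡ 29 (mod 43).
Hence σ⁻¹(30) = 29.

29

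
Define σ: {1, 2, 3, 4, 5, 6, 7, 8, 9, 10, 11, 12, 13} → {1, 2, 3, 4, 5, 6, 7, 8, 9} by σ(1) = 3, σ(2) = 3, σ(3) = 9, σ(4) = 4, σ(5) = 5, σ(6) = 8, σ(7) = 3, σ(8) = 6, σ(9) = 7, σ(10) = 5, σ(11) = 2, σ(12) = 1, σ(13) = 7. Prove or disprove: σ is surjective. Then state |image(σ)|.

9

Every element of the codomain has a preimage: 1 = σ(12), 2 = σ(11), 3 = σ(1), 4 = σ(4), 5 = σ(5), 6 = σ(8), 7 = σ(9), 8 = σ(6), 9 = σ(3).
Hence σ is surjective.
The image of σ is {1, 2, 3, 4, 5, 6, 7, 8, 9}, which has 9 elements.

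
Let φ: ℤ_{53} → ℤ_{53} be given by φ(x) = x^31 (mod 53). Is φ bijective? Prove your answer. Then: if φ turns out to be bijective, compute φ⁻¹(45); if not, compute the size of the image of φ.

Since 53 is prime, the nonzero elements of ℤ_{53} form a cyclic group of order 52.
As gcd(31, 52) = 1, raising to the 31st power is a bijection on this group: if x_1^31 ≡ x_2^31 then (x_1x_2^{−1})^31 = 1, and the only element of order dividing gcd(31, 52) = 1 is 1, so x_1 = x_2.
With φ(0) = 0 this makes φ injective on all of ℤ_{53}, hence bijective (finite equal-size domain and codomain). In particular φ is bijective.
Since φ is bijective, we find the preimage of 45. The inverse of x ↦ x^31 on (ℤ_{53})^× is x ↦ x^47, because 31·47 = 1457 = 28·52 + 1 ≡ 1 (mod 52) and x^{52} = 1 for x ≠ 0 (Fermat). So φ⁻¹(45) = 45^47 mod 53.
Repeated squaring mod 53: 45^1 ≡ 45, 45^2 ≡ 45² = 2025 ≡ 11, 45^4 ≡ 11² = 121 ≡ 15, 45^8 ≡ 15² = 225 ≡ 13, 45^16 ≡ 13² = 169 ≡ 10, 45^32 ≡ 10² = 100 ≡ 47. Since 47 = 32 + 8 + 4 + 2 + 1, 45^47 ≡ 47·13·15·11·45: 47·13 = 611 ≡ 28, then 28·15 = 420 ≡ 49, then 49·11 = 539 ≡ 9, then 9·45 = 405 ≡ 34. So 45^47 ≡ 34 (mod 53).
Hence φ⁻¹(45) = 34.

34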